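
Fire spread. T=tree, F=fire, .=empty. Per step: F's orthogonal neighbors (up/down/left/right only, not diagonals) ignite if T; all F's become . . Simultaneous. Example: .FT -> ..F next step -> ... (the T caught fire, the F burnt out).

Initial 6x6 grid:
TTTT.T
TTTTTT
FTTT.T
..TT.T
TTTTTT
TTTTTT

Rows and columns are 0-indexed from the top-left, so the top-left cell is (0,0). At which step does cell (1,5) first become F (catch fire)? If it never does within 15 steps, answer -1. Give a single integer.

Step 1: cell (1,5)='T' (+2 fires, +1 burnt)
Step 2: cell (1,5)='T' (+3 fires, +2 burnt)
Step 3: cell (1,5)='T' (+4 fires, +3 burnt)
Step 4: cell (1,5)='T' (+4 fires, +4 burnt)
Step 5: cell (1,5)='T' (+5 fires, +4 burnt)
Step 6: cell (1,5)='F' (+5 fires, +5 burnt)
  -> target ignites at step 6
Step 7: cell (1,5)='.' (+5 fires, +5 burnt)
Step 8: cell (1,5)='.' (+2 fires, +5 burnt)
Step 9: cell (1,5)='.' (+0 fires, +2 burnt)
  fire out at step 9

6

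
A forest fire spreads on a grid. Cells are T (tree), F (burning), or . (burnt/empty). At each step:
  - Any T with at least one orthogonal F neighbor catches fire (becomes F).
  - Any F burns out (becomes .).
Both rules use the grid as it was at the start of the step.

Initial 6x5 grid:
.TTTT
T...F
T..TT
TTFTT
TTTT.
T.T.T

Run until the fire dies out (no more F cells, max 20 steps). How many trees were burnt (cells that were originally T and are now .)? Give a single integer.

Answer: 18

Derivation:
Step 1: +5 fires, +2 burnt (F count now 5)
Step 2: +7 fires, +5 burnt (F count now 7)
Step 3: +3 fires, +7 burnt (F count now 3)
Step 4: +3 fires, +3 burnt (F count now 3)
Step 5: +0 fires, +3 burnt (F count now 0)
Fire out after step 5
Initially T: 19, now '.': 29
Total burnt (originally-T cells now '.'): 18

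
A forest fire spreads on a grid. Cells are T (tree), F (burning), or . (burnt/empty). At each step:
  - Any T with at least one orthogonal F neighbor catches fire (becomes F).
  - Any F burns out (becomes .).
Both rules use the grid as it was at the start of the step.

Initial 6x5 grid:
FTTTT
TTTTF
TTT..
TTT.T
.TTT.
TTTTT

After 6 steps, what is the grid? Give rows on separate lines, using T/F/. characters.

Step 1: 4 trees catch fire, 2 burn out
  .FTTF
  FTTF.
  TTT..
  TTT.T
  .TTT.
  TTTTT
Step 2: 5 trees catch fire, 4 burn out
  ..FF.
  .FF..
  FTT..
  TTT.T
  .TTT.
  TTTTT
Step 3: 3 trees catch fire, 5 burn out
  .....
  .....
  .FF..
  FTT.T
  .TTT.
  TTTTT
Step 4: 2 trees catch fire, 3 burn out
  .....
  .....
  .....
  .FF.T
  .TTT.
  TTTTT
Step 5: 2 trees catch fire, 2 burn out
  .....
  .....
  .....
  ....T
  .FFT.
  TTTTT
Step 6: 3 trees catch fire, 2 burn out
  .....
  .....
  .....
  ....T
  ...F.
  TFFTT

.....
.....
.....
....T
...F.
TFFTT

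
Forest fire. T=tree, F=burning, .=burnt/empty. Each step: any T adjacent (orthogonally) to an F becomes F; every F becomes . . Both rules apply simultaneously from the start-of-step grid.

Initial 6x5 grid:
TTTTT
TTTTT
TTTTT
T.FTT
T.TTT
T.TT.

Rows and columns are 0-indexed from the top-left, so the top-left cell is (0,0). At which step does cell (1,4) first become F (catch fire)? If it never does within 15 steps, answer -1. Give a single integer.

Step 1: cell (1,4)='T' (+3 fires, +1 burnt)
Step 2: cell (1,4)='T' (+6 fires, +3 burnt)
Step 3: cell (1,4)='T' (+7 fires, +6 burnt)
Step 4: cell (1,4)='F' (+5 fires, +7 burnt)
  -> target ignites at step 4
Step 5: cell (1,4)='.' (+3 fires, +5 burnt)
Step 6: cell (1,4)='.' (+1 fires, +3 burnt)
Step 7: cell (1,4)='.' (+0 fires, +1 burnt)
  fire out at step 7

4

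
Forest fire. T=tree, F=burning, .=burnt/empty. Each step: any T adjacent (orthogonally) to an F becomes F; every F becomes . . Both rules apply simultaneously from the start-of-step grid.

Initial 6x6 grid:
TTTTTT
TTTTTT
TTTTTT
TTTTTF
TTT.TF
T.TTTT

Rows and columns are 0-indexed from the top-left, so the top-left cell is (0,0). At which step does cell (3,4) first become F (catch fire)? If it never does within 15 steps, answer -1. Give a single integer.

Step 1: cell (3,4)='F' (+4 fires, +2 burnt)
  -> target ignites at step 1
Step 2: cell (3,4)='.' (+4 fires, +4 burnt)
Step 3: cell (3,4)='.' (+5 fires, +4 burnt)
Step 4: cell (3,4)='.' (+6 fires, +5 burnt)
Step 5: cell (3,4)='.' (+5 fires, +6 burnt)
Step 6: cell (3,4)='.' (+4 fires, +5 burnt)
Step 7: cell (3,4)='.' (+3 fires, +4 burnt)
Step 8: cell (3,4)='.' (+1 fires, +3 burnt)
Step 9: cell (3,4)='.' (+0 fires, +1 burnt)
  fire out at step 9

1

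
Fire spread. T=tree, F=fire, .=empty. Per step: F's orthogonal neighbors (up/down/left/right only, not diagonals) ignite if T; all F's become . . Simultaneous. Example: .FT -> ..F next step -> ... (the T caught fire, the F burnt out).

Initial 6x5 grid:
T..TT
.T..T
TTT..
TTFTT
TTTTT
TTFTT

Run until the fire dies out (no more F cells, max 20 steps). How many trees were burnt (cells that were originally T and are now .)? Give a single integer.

Answer: 17

Derivation:
Step 1: +6 fires, +2 burnt (F count now 6)
Step 2: +7 fires, +6 burnt (F count now 7)
Step 3: +4 fires, +7 burnt (F count now 4)
Step 4: +0 fires, +4 burnt (F count now 0)
Fire out after step 4
Initially T: 21, now '.': 26
Total burnt (originally-T cells now '.'): 17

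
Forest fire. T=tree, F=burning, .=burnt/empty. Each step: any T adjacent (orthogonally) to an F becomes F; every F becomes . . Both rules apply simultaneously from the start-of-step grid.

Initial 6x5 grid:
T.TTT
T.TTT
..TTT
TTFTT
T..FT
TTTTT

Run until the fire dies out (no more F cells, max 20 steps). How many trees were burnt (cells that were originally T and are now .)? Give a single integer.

Step 1: +5 fires, +2 burnt (F count now 5)
Step 2: +6 fires, +5 burnt (F count now 6)
Step 3: +5 fires, +6 burnt (F count now 5)
Step 4: +3 fires, +5 burnt (F count now 3)
Step 5: +1 fires, +3 burnt (F count now 1)
Step 6: +0 fires, +1 burnt (F count now 0)
Fire out after step 6
Initially T: 22, now '.': 28
Total burnt (originally-T cells now '.'): 20

Answer: 20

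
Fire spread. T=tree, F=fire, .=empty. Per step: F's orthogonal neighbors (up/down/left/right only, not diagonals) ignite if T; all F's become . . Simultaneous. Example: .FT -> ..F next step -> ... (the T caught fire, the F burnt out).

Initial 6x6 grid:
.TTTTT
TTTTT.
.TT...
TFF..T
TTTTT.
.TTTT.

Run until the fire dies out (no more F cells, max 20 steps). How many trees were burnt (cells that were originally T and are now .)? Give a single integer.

Step 1: +5 fires, +2 burnt (F count now 5)
Step 2: +6 fires, +5 burnt (F count now 6)
Step 3: +6 fires, +6 burnt (F count now 6)
Step 4: +3 fires, +6 burnt (F count now 3)
Step 5: +1 fires, +3 burnt (F count now 1)
Step 6: +1 fires, +1 burnt (F count now 1)
Step 7: +0 fires, +1 burnt (F count now 0)
Fire out after step 7
Initially T: 23, now '.': 35
Total burnt (originally-T cells now '.'): 22

Answer: 22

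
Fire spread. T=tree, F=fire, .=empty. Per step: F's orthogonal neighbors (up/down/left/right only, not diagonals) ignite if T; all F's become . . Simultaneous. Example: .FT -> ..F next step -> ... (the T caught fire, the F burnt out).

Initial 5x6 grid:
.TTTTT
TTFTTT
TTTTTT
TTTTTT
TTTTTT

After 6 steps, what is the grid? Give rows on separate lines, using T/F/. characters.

Step 1: 4 trees catch fire, 1 burn out
  .TFTTT
  TF.FTT
  TTFTTT
  TTTTTT
  TTTTTT
Step 2: 7 trees catch fire, 4 burn out
  .F.FTT
  F...FT
  TF.FTT
  TTFTTT
  TTTTTT
Step 3: 7 trees catch fire, 7 burn out
  ....FT
  .....F
  F...FT
  TF.FTT
  TTFTTT
Step 4: 6 trees catch fire, 7 burn out
  .....F
  ......
  .....F
  F...FT
  TF.FTT
Step 5: 3 trees catch fire, 6 burn out
  ......
  ......
  ......
  .....F
  F...FT
Step 6: 1 trees catch fire, 3 burn out
  ......
  ......
  ......
  ......
  .....F

......
......
......
......
.....F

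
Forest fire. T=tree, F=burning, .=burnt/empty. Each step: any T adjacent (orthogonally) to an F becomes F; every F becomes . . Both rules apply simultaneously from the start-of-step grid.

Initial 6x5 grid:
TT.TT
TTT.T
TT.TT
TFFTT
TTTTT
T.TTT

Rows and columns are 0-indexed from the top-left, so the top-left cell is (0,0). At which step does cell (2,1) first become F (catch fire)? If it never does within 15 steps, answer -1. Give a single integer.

Step 1: cell (2,1)='F' (+5 fires, +2 burnt)
  -> target ignites at step 1
Step 2: cell (2,1)='.' (+7 fires, +5 burnt)
Step 3: cell (2,1)='.' (+7 fires, +7 burnt)
Step 4: cell (2,1)='.' (+3 fires, +7 burnt)
Step 5: cell (2,1)='.' (+1 fires, +3 burnt)
Step 6: cell (2,1)='.' (+1 fires, +1 burnt)
Step 7: cell (2,1)='.' (+0 fires, +1 burnt)
  fire out at step 7

1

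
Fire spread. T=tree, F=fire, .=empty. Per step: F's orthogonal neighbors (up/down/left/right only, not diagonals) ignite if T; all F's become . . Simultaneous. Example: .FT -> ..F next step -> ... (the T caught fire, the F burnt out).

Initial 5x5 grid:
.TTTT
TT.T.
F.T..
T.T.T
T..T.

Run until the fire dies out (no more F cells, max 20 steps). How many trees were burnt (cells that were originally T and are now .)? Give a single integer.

Step 1: +2 fires, +1 burnt (F count now 2)
Step 2: +2 fires, +2 burnt (F count now 2)
Step 3: +1 fires, +2 burnt (F count now 1)
Step 4: +1 fires, +1 burnt (F count now 1)
Step 5: +1 fires, +1 burnt (F count now 1)
Step 6: +2 fires, +1 burnt (F count now 2)
Step 7: +0 fires, +2 burnt (F count now 0)
Fire out after step 7
Initially T: 13, now '.': 21
Total burnt (originally-T cells now '.'): 9

Answer: 9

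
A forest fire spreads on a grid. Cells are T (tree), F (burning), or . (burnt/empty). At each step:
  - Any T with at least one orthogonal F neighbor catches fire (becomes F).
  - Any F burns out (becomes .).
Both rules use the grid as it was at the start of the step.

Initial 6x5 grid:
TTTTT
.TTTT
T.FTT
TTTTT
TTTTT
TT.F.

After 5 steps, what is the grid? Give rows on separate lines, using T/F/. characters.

Step 1: 4 trees catch fire, 2 burn out
  TTTTT
  .TFTT
  T..FT
  TTFTT
  TTTFT
  TT...
Step 2: 8 trees catch fire, 4 burn out
  TTFTT
  .F.FT
  T...F
  TF.FT
  TTF.F
  TT...
Step 3: 6 trees catch fire, 8 burn out
  TF.FT
  ....F
  T....
  F...F
  TF...
  TT...
Step 4: 5 trees catch fire, 6 burn out
  F...F
  .....
  F....
  .....
  F....
  TF...
Step 5: 1 trees catch fire, 5 burn out
  .....
  .....
  .....
  .....
  .....
  F....

.....
.....
.....
.....
.....
F....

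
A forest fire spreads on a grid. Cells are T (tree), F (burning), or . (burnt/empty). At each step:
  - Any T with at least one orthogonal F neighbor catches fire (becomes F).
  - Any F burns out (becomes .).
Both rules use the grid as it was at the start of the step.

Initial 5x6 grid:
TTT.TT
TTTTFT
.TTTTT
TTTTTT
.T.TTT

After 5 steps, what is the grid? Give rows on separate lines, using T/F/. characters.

Step 1: 4 trees catch fire, 1 burn out
  TTT.FT
  TTTF.F
  .TTTFT
  TTTTTT
  .T.TTT
Step 2: 5 trees catch fire, 4 burn out
  TTT..F
  TTF...
  .TTF.F
  TTTTFT
  .T.TTT
Step 3: 6 trees catch fire, 5 burn out
  TTF...
  TF....
  .TF...
  TTTF.F
  .T.TFT
Step 4: 6 trees catch fire, 6 burn out
  TF....
  F.....
  .F....
  TTF...
  .T.F.F
Step 5: 2 trees catch fire, 6 burn out
  F.....
  ......
  ......
  TF....
  .T....

F.....
......
......
TF....
.T....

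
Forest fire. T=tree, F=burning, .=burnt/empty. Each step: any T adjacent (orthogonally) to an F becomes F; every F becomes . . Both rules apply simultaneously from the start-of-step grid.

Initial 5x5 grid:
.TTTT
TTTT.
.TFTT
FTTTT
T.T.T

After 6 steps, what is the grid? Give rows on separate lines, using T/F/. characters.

Step 1: 6 trees catch fire, 2 burn out
  .TTTT
  TTFT.
  .F.FT
  .FFTT
  F.T.T
Step 2: 6 trees catch fire, 6 burn out
  .TFTT
  TF.F.
  ....F
  ...FT
  ..F.T
Step 3: 4 trees catch fire, 6 burn out
  .F.FT
  F....
  .....
  ....F
  ....T
Step 4: 2 trees catch fire, 4 burn out
  ....F
  .....
  .....
  .....
  ....F
Step 5: 0 trees catch fire, 2 burn out
  .....
  .....
  .....
  .....
  .....
Step 6: 0 trees catch fire, 0 burn out
  .....
  .....
  .....
  .....
  .....

.....
.....
.....
.....
.....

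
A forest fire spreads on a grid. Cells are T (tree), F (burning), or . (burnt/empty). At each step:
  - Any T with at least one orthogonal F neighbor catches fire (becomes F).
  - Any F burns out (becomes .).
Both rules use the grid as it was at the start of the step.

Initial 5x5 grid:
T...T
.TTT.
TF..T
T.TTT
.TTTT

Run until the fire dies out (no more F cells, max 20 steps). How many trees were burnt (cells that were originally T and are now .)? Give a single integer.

Step 1: +2 fires, +1 burnt (F count now 2)
Step 2: +2 fires, +2 burnt (F count now 2)
Step 3: +1 fires, +2 burnt (F count now 1)
Step 4: +0 fires, +1 burnt (F count now 0)
Fire out after step 4
Initially T: 15, now '.': 15
Total burnt (originally-T cells now '.'): 5

Answer: 5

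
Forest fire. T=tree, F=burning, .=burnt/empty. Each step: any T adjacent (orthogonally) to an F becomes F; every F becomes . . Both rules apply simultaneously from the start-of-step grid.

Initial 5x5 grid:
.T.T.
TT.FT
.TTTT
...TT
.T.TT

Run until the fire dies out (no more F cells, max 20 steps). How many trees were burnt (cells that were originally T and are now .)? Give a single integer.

Step 1: +3 fires, +1 burnt (F count now 3)
Step 2: +3 fires, +3 burnt (F count now 3)
Step 3: +3 fires, +3 burnt (F count now 3)
Step 4: +2 fires, +3 burnt (F count now 2)
Step 5: +2 fires, +2 burnt (F count now 2)
Step 6: +0 fires, +2 burnt (F count now 0)
Fire out after step 6
Initially T: 14, now '.': 24
Total burnt (originally-T cells now '.'): 13

Answer: 13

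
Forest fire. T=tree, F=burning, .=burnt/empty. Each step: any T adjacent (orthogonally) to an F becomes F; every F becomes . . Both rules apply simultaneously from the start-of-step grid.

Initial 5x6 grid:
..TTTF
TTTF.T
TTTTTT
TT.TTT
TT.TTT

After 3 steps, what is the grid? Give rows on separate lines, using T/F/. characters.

Step 1: 5 trees catch fire, 2 burn out
  ..TFF.
  TTF..F
  TTTFTT
  TT.TTT
  TT.TTT
Step 2: 6 trees catch fire, 5 burn out
  ..F...
  TF....
  TTF.FF
  TT.FTT
  TT.TTT
Step 3: 5 trees catch fire, 6 burn out
  ......
  F.....
  TF....
  TT..FF
  TT.FTT

......
F.....
TF....
TT..FF
TT.FTT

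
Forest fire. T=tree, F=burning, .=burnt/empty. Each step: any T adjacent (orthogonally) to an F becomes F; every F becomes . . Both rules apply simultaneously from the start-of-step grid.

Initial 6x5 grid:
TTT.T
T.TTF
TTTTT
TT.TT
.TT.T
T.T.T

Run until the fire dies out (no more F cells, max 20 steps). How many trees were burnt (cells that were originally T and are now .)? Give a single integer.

Answer: 21

Derivation:
Step 1: +3 fires, +1 burnt (F count now 3)
Step 2: +3 fires, +3 burnt (F count now 3)
Step 3: +4 fires, +3 burnt (F count now 4)
Step 4: +3 fires, +4 burnt (F count now 3)
Step 5: +3 fires, +3 burnt (F count now 3)
Step 6: +3 fires, +3 burnt (F count now 3)
Step 7: +1 fires, +3 burnt (F count now 1)
Step 8: +1 fires, +1 burnt (F count now 1)
Step 9: +0 fires, +1 burnt (F count now 0)
Fire out after step 9
Initially T: 22, now '.': 29
Total burnt (originally-T cells now '.'): 21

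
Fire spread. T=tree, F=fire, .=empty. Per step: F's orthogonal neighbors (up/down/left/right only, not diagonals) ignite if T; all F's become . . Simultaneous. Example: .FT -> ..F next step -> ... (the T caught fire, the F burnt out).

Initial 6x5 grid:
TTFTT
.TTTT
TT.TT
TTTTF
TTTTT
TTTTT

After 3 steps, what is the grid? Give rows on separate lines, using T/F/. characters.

Step 1: 6 trees catch fire, 2 burn out
  TF.FT
  .TFTT
  TT.TF
  TTTF.
  TTTTF
  TTTTT
Step 2: 9 trees catch fire, 6 burn out
  F...F
  .F.FF
  TT.F.
  TTF..
  TTTF.
  TTTTF
Step 3: 4 trees catch fire, 9 burn out
  .....
  .....
  TF...
  TF...
  TTF..
  TTTF.

.....
.....
TF...
TF...
TTF..
TTTF.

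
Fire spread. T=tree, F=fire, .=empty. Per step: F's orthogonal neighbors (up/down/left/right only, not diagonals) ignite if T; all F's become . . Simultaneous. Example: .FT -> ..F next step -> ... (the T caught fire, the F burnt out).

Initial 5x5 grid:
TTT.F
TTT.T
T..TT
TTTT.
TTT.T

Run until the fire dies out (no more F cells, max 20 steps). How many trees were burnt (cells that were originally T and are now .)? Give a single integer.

Step 1: +1 fires, +1 burnt (F count now 1)
Step 2: +1 fires, +1 burnt (F count now 1)
Step 3: +1 fires, +1 burnt (F count now 1)
Step 4: +1 fires, +1 burnt (F count now 1)
Step 5: +1 fires, +1 burnt (F count now 1)
Step 6: +2 fires, +1 burnt (F count now 2)
Step 7: +2 fires, +2 burnt (F count now 2)
Step 8: +2 fires, +2 burnt (F count now 2)
Step 9: +1 fires, +2 burnt (F count now 1)
Step 10: +2 fires, +1 burnt (F count now 2)
Step 11: +2 fires, +2 burnt (F count now 2)
Step 12: +1 fires, +2 burnt (F count now 1)
Step 13: +0 fires, +1 burnt (F count now 0)
Fire out after step 13
Initially T: 18, now '.': 24
Total burnt (originally-T cells now '.'): 17

Answer: 17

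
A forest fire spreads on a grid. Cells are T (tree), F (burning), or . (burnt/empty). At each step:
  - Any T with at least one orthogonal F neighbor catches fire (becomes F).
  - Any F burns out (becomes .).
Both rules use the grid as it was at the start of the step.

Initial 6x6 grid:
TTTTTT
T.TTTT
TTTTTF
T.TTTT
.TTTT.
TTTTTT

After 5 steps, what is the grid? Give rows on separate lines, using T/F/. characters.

Step 1: 3 trees catch fire, 1 burn out
  TTTTTT
  T.TTTF
  TTTTF.
  T.TTTF
  .TTTT.
  TTTTTT
Step 2: 4 trees catch fire, 3 burn out
  TTTTTF
  T.TTF.
  TTTF..
  T.TTF.
  .TTTT.
  TTTTTT
Step 3: 5 trees catch fire, 4 burn out
  TTTTF.
  T.TF..
  TTF...
  T.TF..
  .TTTF.
  TTTTTT
Step 4: 6 trees catch fire, 5 burn out
  TTTF..
  T.F...
  TF....
  T.F...
  .TTF..
  TTTTFT
Step 5: 5 trees catch fire, 6 burn out
  TTF...
  T.....
  F.....
  T.....
  .TF...
  TTTF.F

TTF...
T.....
F.....
T.....
.TF...
TTTF.F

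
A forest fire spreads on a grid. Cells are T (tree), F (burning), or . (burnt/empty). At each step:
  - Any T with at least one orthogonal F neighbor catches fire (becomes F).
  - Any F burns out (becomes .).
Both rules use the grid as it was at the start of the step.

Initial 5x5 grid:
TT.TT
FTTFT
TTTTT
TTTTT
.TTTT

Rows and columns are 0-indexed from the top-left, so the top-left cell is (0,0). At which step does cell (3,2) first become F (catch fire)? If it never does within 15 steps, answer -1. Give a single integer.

Step 1: cell (3,2)='T' (+7 fires, +2 burnt)
Step 2: cell (3,2)='T' (+7 fires, +7 burnt)
Step 3: cell (3,2)='F' (+4 fires, +7 burnt)
  -> target ignites at step 3
Step 4: cell (3,2)='.' (+3 fires, +4 burnt)
Step 5: cell (3,2)='.' (+0 fires, +3 burnt)
  fire out at step 5

3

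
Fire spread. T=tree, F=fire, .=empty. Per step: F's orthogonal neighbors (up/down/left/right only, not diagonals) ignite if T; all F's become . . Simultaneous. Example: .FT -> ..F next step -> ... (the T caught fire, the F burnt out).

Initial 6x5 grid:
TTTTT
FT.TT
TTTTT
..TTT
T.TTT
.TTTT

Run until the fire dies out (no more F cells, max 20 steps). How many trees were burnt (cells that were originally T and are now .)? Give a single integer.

Step 1: +3 fires, +1 burnt (F count now 3)
Step 2: +2 fires, +3 burnt (F count now 2)
Step 3: +2 fires, +2 burnt (F count now 2)
Step 4: +3 fires, +2 burnt (F count now 3)
Step 5: +5 fires, +3 burnt (F count now 5)
Step 6: +4 fires, +5 burnt (F count now 4)
Step 7: +3 fires, +4 burnt (F count now 3)
Step 8: +1 fires, +3 burnt (F count now 1)
Step 9: +0 fires, +1 burnt (F count now 0)
Fire out after step 9
Initially T: 24, now '.': 29
Total burnt (originally-T cells now '.'): 23

Answer: 23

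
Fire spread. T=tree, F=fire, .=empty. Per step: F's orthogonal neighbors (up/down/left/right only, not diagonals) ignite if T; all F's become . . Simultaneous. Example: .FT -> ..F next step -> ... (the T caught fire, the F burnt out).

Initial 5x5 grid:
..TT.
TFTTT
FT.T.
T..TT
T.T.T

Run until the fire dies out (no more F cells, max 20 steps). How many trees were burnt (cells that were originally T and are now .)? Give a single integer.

Answer: 13

Derivation:
Step 1: +4 fires, +2 burnt (F count now 4)
Step 2: +3 fires, +4 burnt (F count now 3)
Step 3: +3 fires, +3 burnt (F count now 3)
Step 4: +1 fires, +3 burnt (F count now 1)
Step 5: +1 fires, +1 burnt (F count now 1)
Step 6: +1 fires, +1 burnt (F count now 1)
Step 7: +0 fires, +1 burnt (F count now 0)
Fire out after step 7
Initially T: 14, now '.': 24
Total burnt (originally-T cells now '.'): 13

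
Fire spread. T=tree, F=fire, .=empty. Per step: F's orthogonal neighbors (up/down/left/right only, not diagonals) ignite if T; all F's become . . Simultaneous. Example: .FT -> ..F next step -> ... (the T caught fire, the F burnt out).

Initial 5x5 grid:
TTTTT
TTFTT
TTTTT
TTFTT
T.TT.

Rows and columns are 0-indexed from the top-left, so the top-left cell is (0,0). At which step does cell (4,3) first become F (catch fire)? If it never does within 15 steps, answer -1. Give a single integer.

Step 1: cell (4,3)='T' (+7 fires, +2 burnt)
Step 2: cell (4,3)='F' (+9 fires, +7 burnt)
  -> target ignites at step 2
Step 3: cell (4,3)='.' (+5 fires, +9 burnt)
Step 4: cell (4,3)='.' (+0 fires, +5 burnt)
  fire out at step 4

2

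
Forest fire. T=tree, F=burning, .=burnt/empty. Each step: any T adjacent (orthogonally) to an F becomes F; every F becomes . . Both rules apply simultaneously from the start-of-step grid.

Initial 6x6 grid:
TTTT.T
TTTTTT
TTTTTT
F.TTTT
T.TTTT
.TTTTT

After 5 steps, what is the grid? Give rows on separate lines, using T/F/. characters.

Step 1: 2 trees catch fire, 1 burn out
  TTTT.T
  TTTTTT
  FTTTTT
  ..TTTT
  F.TTTT
  .TTTTT
Step 2: 2 trees catch fire, 2 burn out
  TTTT.T
  FTTTTT
  .FTTTT
  ..TTTT
  ..TTTT
  .TTTTT
Step 3: 3 trees catch fire, 2 burn out
  FTTT.T
  .FTTTT
  ..FTTT
  ..TTTT
  ..TTTT
  .TTTTT
Step 4: 4 trees catch fire, 3 burn out
  .FTT.T
  ..FTTT
  ...FTT
  ..FTTT
  ..TTTT
  .TTTTT
Step 5: 5 trees catch fire, 4 burn out
  ..FT.T
  ...FTT
  ....FT
  ...FTT
  ..FTTT
  .TTTTT

..FT.T
...FTT
....FT
...FTT
..FTTT
.TTTTT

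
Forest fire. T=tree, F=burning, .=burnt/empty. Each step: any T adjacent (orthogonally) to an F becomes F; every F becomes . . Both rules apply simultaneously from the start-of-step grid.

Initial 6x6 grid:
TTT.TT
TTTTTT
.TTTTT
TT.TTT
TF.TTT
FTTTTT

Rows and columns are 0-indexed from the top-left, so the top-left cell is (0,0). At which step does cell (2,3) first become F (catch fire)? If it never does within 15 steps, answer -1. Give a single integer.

Step 1: cell (2,3)='T' (+3 fires, +2 burnt)
Step 2: cell (2,3)='T' (+3 fires, +3 burnt)
Step 3: cell (2,3)='T' (+3 fires, +3 burnt)
Step 4: cell (2,3)='F' (+6 fires, +3 burnt)
  -> target ignites at step 4
Step 5: cell (2,3)='.' (+7 fires, +6 burnt)
Step 6: cell (2,3)='.' (+4 fires, +7 burnt)
Step 7: cell (2,3)='.' (+3 fires, +4 burnt)
Step 8: cell (2,3)='.' (+1 fires, +3 burnt)
Step 9: cell (2,3)='.' (+0 fires, +1 burnt)
  fire out at step 9

4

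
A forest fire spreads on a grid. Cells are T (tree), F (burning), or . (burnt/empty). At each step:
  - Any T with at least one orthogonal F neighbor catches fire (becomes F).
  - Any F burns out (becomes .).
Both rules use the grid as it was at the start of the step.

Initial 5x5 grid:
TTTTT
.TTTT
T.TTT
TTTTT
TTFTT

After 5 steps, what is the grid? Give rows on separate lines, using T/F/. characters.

Step 1: 3 trees catch fire, 1 burn out
  TTTTT
  .TTTT
  T.TTT
  TTFTT
  TF.FT
Step 2: 5 trees catch fire, 3 burn out
  TTTTT
  .TTTT
  T.FTT
  TF.FT
  F...F
Step 3: 4 trees catch fire, 5 burn out
  TTTTT
  .TFTT
  T..FT
  F...F
  .....
Step 4: 5 trees catch fire, 4 burn out
  TTFTT
  .F.FT
  F...F
  .....
  .....
Step 5: 3 trees catch fire, 5 burn out
  TF.FT
  ....F
  .....
  .....
  .....

TF.FT
....F
.....
.....
.....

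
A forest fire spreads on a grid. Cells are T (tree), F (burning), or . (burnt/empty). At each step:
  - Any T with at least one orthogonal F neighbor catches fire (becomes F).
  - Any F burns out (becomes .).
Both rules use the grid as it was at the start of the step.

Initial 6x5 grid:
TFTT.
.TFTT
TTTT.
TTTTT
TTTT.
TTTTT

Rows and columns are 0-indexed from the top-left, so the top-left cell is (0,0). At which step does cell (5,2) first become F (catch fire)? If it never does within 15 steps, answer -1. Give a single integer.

Step 1: cell (5,2)='T' (+5 fires, +2 burnt)
Step 2: cell (5,2)='T' (+5 fires, +5 burnt)
Step 3: cell (5,2)='T' (+4 fires, +5 burnt)
Step 4: cell (5,2)='F' (+5 fires, +4 burnt)
  -> target ignites at step 4
Step 5: cell (5,2)='.' (+3 fires, +5 burnt)
Step 6: cell (5,2)='.' (+2 fires, +3 burnt)
Step 7: cell (5,2)='.' (+0 fires, +2 burnt)
  fire out at step 7

4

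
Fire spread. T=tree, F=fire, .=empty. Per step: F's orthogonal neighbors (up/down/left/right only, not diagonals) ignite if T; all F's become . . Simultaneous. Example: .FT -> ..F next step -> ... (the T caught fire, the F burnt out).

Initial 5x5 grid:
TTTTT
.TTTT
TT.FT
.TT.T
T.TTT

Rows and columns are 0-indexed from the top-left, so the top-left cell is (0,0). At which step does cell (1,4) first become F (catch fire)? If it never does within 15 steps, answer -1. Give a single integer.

Step 1: cell (1,4)='T' (+2 fires, +1 burnt)
Step 2: cell (1,4)='F' (+4 fires, +2 burnt)
  -> target ignites at step 2
Step 3: cell (1,4)='.' (+4 fires, +4 burnt)
Step 4: cell (1,4)='.' (+3 fires, +4 burnt)
Step 5: cell (1,4)='.' (+4 fires, +3 burnt)
Step 6: cell (1,4)='.' (+1 fires, +4 burnt)
Step 7: cell (1,4)='.' (+0 fires, +1 burnt)
  fire out at step 7

2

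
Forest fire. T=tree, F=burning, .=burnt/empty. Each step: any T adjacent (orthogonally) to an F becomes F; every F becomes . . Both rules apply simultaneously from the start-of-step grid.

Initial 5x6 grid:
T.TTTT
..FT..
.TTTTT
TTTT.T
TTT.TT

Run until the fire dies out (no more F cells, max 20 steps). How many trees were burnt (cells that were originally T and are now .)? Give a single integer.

Answer: 20

Derivation:
Step 1: +3 fires, +1 burnt (F count now 3)
Step 2: +4 fires, +3 burnt (F count now 4)
Step 3: +5 fires, +4 burnt (F count now 5)
Step 4: +4 fires, +5 burnt (F count now 4)
Step 5: +2 fires, +4 burnt (F count now 2)
Step 6: +1 fires, +2 burnt (F count now 1)
Step 7: +1 fires, +1 burnt (F count now 1)
Step 8: +0 fires, +1 burnt (F count now 0)
Fire out after step 8
Initially T: 21, now '.': 29
Total burnt (originally-T cells now '.'): 20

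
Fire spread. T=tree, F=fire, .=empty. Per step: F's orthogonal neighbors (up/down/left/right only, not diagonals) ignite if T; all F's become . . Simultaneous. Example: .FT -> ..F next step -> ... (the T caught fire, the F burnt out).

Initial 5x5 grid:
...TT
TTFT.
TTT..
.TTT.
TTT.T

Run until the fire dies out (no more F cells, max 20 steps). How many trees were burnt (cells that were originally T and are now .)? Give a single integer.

Answer: 14

Derivation:
Step 1: +3 fires, +1 burnt (F count now 3)
Step 2: +4 fires, +3 burnt (F count now 4)
Step 3: +5 fires, +4 burnt (F count now 5)
Step 4: +1 fires, +5 burnt (F count now 1)
Step 5: +1 fires, +1 burnt (F count now 1)
Step 6: +0 fires, +1 burnt (F count now 0)
Fire out after step 6
Initially T: 15, now '.': 24
Total burnt (originally-T cells now '.'): 14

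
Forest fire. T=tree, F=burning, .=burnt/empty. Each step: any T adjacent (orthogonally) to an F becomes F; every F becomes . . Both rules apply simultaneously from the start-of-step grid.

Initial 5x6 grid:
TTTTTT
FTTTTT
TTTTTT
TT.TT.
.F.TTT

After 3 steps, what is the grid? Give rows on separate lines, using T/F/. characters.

Step 1: 4 trees catch fire, 2 burn out
  FTTTTT
  .FTTTT
  FTTTTT
  TF.TT.
  ...TTT
Step 2: 4 trees catch fire, 4 burn out
  .FTTTT
  ..FTTT
  .FTTTT
  F..TT.
  ...TTT
Step 3: 3 trees catch fire, 4 burn out
  ..FTTT
  ...FTT
  ..FTTT
  ...TT.
  ...TTT

..FTTT
...FTT
..FTTT
...TT.
...TTT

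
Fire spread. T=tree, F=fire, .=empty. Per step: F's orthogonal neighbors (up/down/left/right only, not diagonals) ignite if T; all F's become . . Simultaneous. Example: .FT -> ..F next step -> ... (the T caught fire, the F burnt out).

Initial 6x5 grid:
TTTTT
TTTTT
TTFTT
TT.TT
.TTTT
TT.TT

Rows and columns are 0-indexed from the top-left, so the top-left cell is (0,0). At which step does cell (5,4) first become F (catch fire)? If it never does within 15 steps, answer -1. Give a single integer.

Step 1: cell (5,4)='T' (+3 fires, +1 burnt)
Step 2: cell (5,4)='T' (+7 fires, +3 burnt)
Step 3: cell (5,4)='T' (+8 fires, +7 burnt)
Step 4: cell (5,4)='T' (+6 fires, +8 burnt)
Step 5: cell (5,4)='F' (+2 fires, +6 burnt)
  -> target ignites at step 5
Step 6: cell (5,4)='.' (+0 fires, +2 burnt)
  fire out at step 6

5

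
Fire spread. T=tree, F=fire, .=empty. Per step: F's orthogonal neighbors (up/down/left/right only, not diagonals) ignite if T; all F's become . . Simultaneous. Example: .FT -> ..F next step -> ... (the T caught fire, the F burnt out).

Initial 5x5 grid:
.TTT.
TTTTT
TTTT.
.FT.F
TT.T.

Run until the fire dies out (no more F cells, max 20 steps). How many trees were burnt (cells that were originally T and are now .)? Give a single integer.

Answer: 15

Derivation:
Step 1: +3 fires, +2 burnt (F count now 3)
Step 2: +4 fires, +3 burnt (F count now 4)
Step 3: +4 fires, +4 burnt (F count now 4)
Step 4: +2 fires, +4 burnt (F count now 2)
Step 5: +2 fires, +2 burnt (F count now 2)
Step 6: +0 fires, +2 burnt (F count now 0)
Fire out after step 6
Initially T: 16, now '.': 24
Total burnt (originally-T cells now '.'): 15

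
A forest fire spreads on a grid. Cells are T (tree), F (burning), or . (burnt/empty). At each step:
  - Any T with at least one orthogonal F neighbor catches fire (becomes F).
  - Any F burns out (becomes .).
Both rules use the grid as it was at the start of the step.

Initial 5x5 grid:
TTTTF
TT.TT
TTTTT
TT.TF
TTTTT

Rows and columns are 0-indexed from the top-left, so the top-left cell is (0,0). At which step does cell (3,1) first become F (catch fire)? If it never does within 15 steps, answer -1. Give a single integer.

Step 1: cell (3,1)='T' (+5 fires, +2 burnt)
Step 2: cell (3,1)='T' (+4 fires, +5 burnt)
Step 3: cell (3,1)='T' (+3 fires, +4 burnt)
Step 4: cell (3,1)='T' (+4 fires, +3 burnt)
Step 5: cell (3,1)='F' (+4 fires, +4 burnt)
  -> target ignites at step 5
Step 6: cell (3,1)='.' (+1 fires, +4 burnt)
Step 7: cell (3,1)='.' (+0 fires, +1 burnt)
  fire out at step 7

5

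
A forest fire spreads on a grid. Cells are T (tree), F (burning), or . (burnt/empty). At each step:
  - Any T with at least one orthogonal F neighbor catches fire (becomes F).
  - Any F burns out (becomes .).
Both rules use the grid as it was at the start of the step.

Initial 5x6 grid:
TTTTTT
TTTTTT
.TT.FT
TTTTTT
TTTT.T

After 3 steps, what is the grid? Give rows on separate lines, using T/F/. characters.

Step 1: 3 trees catch fire, 1 burn out
  TTTTTT
  TTTTFT
  .TT..F
  TTTTFT
  TTTT.T
Step 2: 5 trees catch fire, 3 burn out
  TTTTFT
  TTTF.F
  .TT...
  TTTF.F
  TTTT.T
Step 3: 6 trees catch fire, 5 burn out
  TTTF.F
  TTF...
  .TT...
  TTF...
  TTTF.F

TTTF.F
TTF...
.TT...
TTF...
TTTF.F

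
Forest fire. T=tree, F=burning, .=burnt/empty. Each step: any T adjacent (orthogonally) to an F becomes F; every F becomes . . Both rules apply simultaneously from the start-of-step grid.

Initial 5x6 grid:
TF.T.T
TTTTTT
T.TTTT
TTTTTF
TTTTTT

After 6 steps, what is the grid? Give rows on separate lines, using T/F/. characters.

Step 1: 5 trees catch fire, 2 burn out
  F..T.T
  TFTTTT
  T.TTTF
  TTTTF.
  TTTTTF
Step 2: 6 trees catch fire, 5 burn out
  ...T.T
  F.FTTF
  T.TTF.
  TTTF..
  TTTTF.
Step 3: 8 trees catch fire, 6 burn out
  ...T.F
  ...FF.
  F.FF..
  TTF...
  TTTF..
Step 4: 4 trees catch fire, 8 burn out
  ...F..
  ......
  ......
  FF....
  TTF...
Step 5: 2 trees catch fire, 4 burn out
  ......
  ......
  ......
  ......
  FF....
Step 6: 0 trees catch fire, 2 burn out
  ......
  ......
  ......
  ......
  ......

......
......
......
......
......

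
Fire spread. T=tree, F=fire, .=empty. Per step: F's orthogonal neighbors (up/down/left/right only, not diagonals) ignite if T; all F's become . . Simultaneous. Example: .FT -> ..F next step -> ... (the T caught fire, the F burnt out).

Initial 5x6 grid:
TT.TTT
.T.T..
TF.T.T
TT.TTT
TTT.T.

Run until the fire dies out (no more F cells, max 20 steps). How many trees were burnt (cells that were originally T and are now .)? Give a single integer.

Step 1: +3 fires, +1 burnt (F count now 3)
Step 2: +3 fires, +3 burnt (F count now 3)
Step 3: +3 fires, +3 burnt (F count now 3)
Step 4: +0 fires, +3 burnt (F count now 0)
Fire out after step 4
Initially T: 19, now '.': 20
Total burnt (originally-T cells now '.'): 9

Answer: 9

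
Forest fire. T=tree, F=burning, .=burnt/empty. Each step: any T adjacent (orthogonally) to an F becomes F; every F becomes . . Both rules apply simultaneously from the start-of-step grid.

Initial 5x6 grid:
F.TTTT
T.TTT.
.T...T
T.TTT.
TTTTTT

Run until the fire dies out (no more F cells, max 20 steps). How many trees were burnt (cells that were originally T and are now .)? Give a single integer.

Step 1: +1 fires, +1 burnt (F count now 1)
Step 2: +0 fires, +1 burnt (F count now 0)
Fire out after step 2
Initially T: 20, now '.': 11
Total burnt (originally-T cells now '.'): 1

Answer: 1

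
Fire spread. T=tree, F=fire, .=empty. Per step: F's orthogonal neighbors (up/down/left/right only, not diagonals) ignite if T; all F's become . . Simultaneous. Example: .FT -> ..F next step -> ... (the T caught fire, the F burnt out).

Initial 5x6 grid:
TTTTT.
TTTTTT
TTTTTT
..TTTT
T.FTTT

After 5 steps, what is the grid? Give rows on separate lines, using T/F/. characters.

Step 1: 2 trees catch fire, 1 burn out
  TTTTT.
  TTTTTT
  TTTTTT
  ..FTTT
  T..FTT
Step 2: 3 trees catch fire, 2 burn out
  TTTTT.
  TTTTTT
  TTFTTT
  ...FTT
  T...FT
Step 3: 5 trees catch fire, 3 burn out
  TTTTT.
  TTFTTT
  TF.FTT
  ....FT
  T....F
Step 4: 6 trees catch fire, 5 burn out
  TTFTT.
  TF.FTT
  F...FT
  .....F
  T.....
Step 5: 5 trees catch fire, 6 burn out
  TF.FT.
  F...FT
  .....F
  ......
  T.....

TF.FT.
F...FT
.....F
......
T.....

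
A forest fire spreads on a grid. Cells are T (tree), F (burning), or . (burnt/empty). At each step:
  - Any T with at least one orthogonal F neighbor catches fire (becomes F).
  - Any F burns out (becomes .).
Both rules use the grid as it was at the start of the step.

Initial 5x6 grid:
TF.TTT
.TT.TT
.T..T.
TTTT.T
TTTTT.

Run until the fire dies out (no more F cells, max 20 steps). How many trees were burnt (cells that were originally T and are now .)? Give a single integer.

Step 1: +2 fires, +1 burnt (F count now 2)
Step 2: +2 fires, +2 burnt (F count now 2)
Step 3: +1 fires, +2 burnt (F count now 1)
Step 4: +3 fires, +1 burnt (F count now 3)
Step 5: +3 fires, +3 burnt (F count now 3)
Step 6: +1 fires, +3 burnt (F count now 1)
Step 7: +1 fires, +1 burnt (F count now 1)
Step 8: +0 fires, +1 burnt (F count now 0)
Fire out after step 8
Initially T: 20, now '.': 23
Total burnt (originally-T cells now '.'): 13

Answer: 13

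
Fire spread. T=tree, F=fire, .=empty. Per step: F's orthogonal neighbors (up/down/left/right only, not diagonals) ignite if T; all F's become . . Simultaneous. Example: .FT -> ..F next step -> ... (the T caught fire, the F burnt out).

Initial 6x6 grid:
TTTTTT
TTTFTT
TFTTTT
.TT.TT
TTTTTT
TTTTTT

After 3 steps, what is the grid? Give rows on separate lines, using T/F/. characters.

Step 1: 8 trees catch fire, 2 burn out
  TTTFTT
  TFF.FT
  F.FFTT
  .FT.TT
  TTTTTT
  TTTTTT
Step 2: 8 trees catch fire, 8 burn out
  TFF.FT
  F....F
  ....FT
  ..F.TT
  TFTTTT
  TTTTTT
Step 3: 7 trees catch fire, 8 burn out
  F....F
  ......
  .....F
  ....FT
  F.FTTT
  TFTTTT

F....F
......
.....F
....FT
F.FTTT
TFTTTT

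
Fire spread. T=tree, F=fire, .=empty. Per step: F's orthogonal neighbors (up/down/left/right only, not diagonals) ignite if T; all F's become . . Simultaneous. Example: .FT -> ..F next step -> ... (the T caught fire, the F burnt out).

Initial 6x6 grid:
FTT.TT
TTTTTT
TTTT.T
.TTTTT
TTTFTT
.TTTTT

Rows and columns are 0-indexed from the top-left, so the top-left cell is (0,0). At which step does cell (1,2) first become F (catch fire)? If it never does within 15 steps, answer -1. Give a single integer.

Step 1: cell (1,2)='T' (+6 fires, +2 burnt)
Step 2: cell (1,2)='T' (+10 fires, +6 burnt)
Step 3: cell (1,2)='F' (+9 fires, +10 burnt)
  -> target ignites at step 3
Step 4: cell (1,2)='.' (+2 fires, +9 burnt)
Step 5: cell (1,2)='.' (+2 fires, +2 burnt)
Step 6: cell (1,2)='.' (+1 fires, +2 burnt)
Step 7: cell (1,2)='.' (+0 fires, +1 burnt)
  fire out at step 7

3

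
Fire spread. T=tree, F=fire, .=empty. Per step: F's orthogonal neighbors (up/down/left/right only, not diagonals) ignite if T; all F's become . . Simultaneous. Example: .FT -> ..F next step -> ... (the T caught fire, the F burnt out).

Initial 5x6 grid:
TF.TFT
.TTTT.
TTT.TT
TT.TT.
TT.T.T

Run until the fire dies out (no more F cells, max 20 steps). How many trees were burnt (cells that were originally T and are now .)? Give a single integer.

Step 1: +5 fires, +2 burnt (F count now 5)
Step 2: +4 fires, +5 burnt (F count now 4)
Step 3: +5 fires, +4 burnt (F count now 5)
Step 4: +3 fires, +5 burnt (F count now 3)
Step 5: +2 fires, +3 burnt (F count now 2)
Step 6: +0 fires, +2 burnt (F count now 0)
Fire out after step 6
Initially T: 20, now '.': 29
Total burnt (originally-T cells now '.'): 19

Answer: 19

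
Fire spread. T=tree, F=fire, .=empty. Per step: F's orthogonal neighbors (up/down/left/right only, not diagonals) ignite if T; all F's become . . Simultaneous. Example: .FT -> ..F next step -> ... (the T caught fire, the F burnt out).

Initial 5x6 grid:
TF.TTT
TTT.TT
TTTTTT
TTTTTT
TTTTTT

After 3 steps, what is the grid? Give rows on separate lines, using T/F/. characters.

Step 1: 2 trees catch fire, 1 burn out
  F..TTT
  TFT.TT
  TTTTTT
  TTTTTT
  TTTTTT
Step 2: 3 trees catch fire, 2 burn out
  ...TTT
  F.F.TT
  TFTTTT
  TTTTTT
  TTTTTT
Step 3: 3 trees catch fire, 3 burn out
  ...TTT
  ....TT
  F.FTTT
  TFTTTT
  TTTTTT

...TTT
....TT
F.FTTT
TFTTTT
TTTTTT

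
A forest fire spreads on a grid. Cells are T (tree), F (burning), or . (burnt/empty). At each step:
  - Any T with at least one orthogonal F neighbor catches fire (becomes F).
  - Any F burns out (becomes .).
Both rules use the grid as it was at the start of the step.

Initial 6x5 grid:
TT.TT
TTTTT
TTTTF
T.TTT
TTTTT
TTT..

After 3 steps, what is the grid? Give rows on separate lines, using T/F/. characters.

Step 1: 3 trees catch fire, 1 burn out
  TT.TT
  TTTTF
  TTTF.
  T.TTF
  TTTTT
  TTT..
Step 2: 5 trees catch fire, 3 burn out
  TT.TF
  TTTF.
  TTF..
  T.TF.
  TTTTF
  TTT..
Step 3: 5 trees catch fire, 5 burn out
  TT.F.
  TTF..
  TF...
  T.F..
  TTTF.
  TTT..

TT.F.
TTF..
TF...
T.F..
TTTF.
TTT..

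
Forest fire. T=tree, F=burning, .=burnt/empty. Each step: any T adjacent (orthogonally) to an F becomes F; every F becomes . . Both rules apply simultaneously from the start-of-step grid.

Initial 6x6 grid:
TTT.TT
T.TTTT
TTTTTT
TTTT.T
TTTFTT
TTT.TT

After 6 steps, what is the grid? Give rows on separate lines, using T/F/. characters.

Step 1: 3 trees catch fire, 1 burn out
  TTT.TT
  T.TTTT
  TTTTTT
  TTTF.T
  TTF.FT
  TTT.TT
Step 2: 6 trees catch fire, 3 burn out
  TTT.TT
  T.TTTT
  TTTFTT
  TTF..T
  TF...F
  TTF.FT
Step 3: 8 trees catch fire, 6 burn out
  TTT.TT
  T.TFTT
  TTF.FT
  TF...F
  F.....
  TF...F
Step 4: 6 trees catch fire, 8 burn out
  TTT.TT
  T.F.FT
  TF...F
  F.....
  ......
  F.....
Step 5: 4 trees catch fire, 6 burn out
  TTF.FT
  T....F
  F.....
  ......
  ......
  ......
Step 6: 3 trees catch fire, 4 burn out
  TF...F
  F.....
  ......
  ......
  ......
  ......

TF...F
F.....
......
......
......
......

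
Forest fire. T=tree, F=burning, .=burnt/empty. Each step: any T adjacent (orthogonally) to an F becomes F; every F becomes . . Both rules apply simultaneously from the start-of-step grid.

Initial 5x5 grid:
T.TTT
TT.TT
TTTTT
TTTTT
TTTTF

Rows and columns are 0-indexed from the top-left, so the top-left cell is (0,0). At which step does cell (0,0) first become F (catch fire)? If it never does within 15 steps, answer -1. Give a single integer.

Step 1: cell (0,0)='T' (+2 fires, +1 burnt)
Step 2: cell (0,0)='T' (+3 fires, +2 burnt)
Step 3: cell (0,0)='T' (+4 fires, +3 burnt)
Step 4: cell (0,0)='T' (+5 fires, +4 burnt)
Step 5: cell (0,0)='T' (+3 fires, +5 burnt)
Step 6: cell (0,0)='T' (+3 fires, +3 burnt)
Step 7: cell (0,0)='T' (+1 fires, +3 burnt)
Step 8: cell (0,0)='F' (+1 fires, +1 burnt)
  -> target ignites at step 8
Step 9: cell (0,0)='.' (+0 fires, +1 burnt)
  fire out at step 9

8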